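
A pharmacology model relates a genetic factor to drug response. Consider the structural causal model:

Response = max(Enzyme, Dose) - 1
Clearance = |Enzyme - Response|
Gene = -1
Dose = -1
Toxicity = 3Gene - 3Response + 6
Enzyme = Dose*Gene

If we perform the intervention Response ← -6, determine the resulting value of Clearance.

7

Under do(Response=-6), the mechanism Response = max(Enzyme, Dose) - 1 is discarded; Response is fixed at -6.
Enzyme = Dose*Gene  [with Dose=-1, Gene=-1]  = 1
Clearance = |Enzyme - Response|  [with Enzyme=1, Response=-6]  = 7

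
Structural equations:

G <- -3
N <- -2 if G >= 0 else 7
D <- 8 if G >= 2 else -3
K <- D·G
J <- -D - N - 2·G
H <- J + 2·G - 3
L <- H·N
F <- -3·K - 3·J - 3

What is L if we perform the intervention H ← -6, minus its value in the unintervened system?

Intervening sets H = -6 and removes its equation (H <- J + 2·G - 3).
N = -2 if G >= 0 else 7  [with G=-3]  = 7
L = H·N  [with H=-6, N=7]  = -42
Without intervention: N = -2 if G >= 0 else 7  [with G=-3]  = 7; D = 8 if G >= 2 else -3  [with G=-3]  = -3; J = -D - N - 2·G  [with D=-3, N=7, G=-3]  = 2; H = J + 2·G - 3  [with J=2, G=-3]  = -7; L = H·N  [with H=-7, N=7]  = -49.
Change = -42 − (-49) = 7.

7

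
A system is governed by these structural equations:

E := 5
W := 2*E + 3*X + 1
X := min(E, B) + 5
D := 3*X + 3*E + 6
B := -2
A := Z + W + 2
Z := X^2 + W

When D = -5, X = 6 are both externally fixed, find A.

96

Under do(D = -5, X = 6), each intervened variable's structural equation is replaced by its fixed value.
W = 2*E + 3*X + 1  [with E=5, X=6]  = 29
Z = X^2 + W  [with X=6, W=29]  = 65
A = Z + W + 2  [with Z=65, W=29]  = 96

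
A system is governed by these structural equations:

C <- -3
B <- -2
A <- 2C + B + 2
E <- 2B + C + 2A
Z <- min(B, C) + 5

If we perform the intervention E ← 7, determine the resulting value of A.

Under do(E=7), the mechanism E <- 2B + C + 2A is discarded; E is fixed at 7.
Since A is not a descendant of the intervened variable, it is unaffected.
A = 2C + B + 2  [with C=-3, B=-2]  = -6

-6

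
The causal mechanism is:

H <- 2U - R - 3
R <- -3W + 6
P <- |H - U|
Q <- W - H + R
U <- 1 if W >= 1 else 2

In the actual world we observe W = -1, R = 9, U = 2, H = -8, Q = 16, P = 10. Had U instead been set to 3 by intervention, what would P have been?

The intervention breaks the incoming arrows to U: U <- 1 if W >= 1 else 2 no longer applies, and U = 3.
R = -3W + 6  [with W=-1]  = 9
H = 2U - R - 3  [with U=3, R=9]  = -6
P = |H - U|  [with H=-6, U=3]  = 9

9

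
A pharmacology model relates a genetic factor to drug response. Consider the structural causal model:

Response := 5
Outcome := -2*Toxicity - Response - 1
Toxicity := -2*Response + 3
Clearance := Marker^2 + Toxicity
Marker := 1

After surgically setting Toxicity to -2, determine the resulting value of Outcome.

do(Toxicity=-2) replaces the equation Toxicity := -2*Response + 3 with the constant Toxicity = -2.
Outcome = -2*Toxicity - Response - 1  [with Toxicity=-2, Response=5]  = -2

-2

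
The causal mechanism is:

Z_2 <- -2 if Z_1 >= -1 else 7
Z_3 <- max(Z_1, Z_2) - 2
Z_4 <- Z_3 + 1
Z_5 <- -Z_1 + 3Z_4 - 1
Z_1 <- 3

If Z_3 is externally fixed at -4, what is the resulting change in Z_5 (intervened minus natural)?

do(Z_3=-4) replaces the equation Z_3 <- max(Z_1, Z_2) - 2 with the constant Z_3 = -4.
Z_4 = Z_3 + 1  [with Z_3=-4]  = -3
Z_5 = -Z_1 + 3Z_4 - 1  [with Z_1=3, Z_4=-3]  = -13
Without intervention: Z_2 = -2 if Z_1 >= -1 else 7  [with Z_1=3]  = -2; Z_3 = max(Z_1, Z_2) - 2  [with Z_1=3, Z_2=-2]  = 1; Z_4 = Z_3 + 1  [with Z_3=1]  = 2; Z_5 = -Z_1 + 3Z_4 - 1  [with Z_1=3, Z_4=2]  = 2.
Change = -13 − 2 = -15.

-15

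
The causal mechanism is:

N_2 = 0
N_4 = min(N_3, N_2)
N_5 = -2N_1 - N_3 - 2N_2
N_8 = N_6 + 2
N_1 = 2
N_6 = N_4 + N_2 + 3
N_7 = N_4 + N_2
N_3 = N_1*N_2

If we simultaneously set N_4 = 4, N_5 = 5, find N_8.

9

The joint intervention fixes N_4 = 4, N_5 = 5, removing each variable's own equation.
N_6 = N_4 + N_2 + 3  [with N_4=4, N_2=0]  = 7
N_8 = N_6 + 2  [with N_6=7]  = 9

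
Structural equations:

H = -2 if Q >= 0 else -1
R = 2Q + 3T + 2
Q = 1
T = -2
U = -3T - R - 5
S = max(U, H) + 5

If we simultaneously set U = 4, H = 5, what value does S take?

Setting U = 4, H = 5 by intervention discards those variables' equations.
S = max(U, H) + 5  [with U=4, H=5]  = 10

10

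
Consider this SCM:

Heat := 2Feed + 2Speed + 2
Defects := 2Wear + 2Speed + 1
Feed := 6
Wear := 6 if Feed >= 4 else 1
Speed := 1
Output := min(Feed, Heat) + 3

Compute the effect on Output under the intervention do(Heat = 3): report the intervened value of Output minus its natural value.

-3

The intervention breaks the incoming arrows to Heat: Heat := 2Feed + 2Speed + 2 no longer applies, and Heat = 3.
Output = min(Feed, Heat) + 3  [with Feed=6, Heat=3]  = 6
Without intervention: Heat = 2Feed + 2Speed + 2  [with Feed=6, Speed=1]  = 16; Output = min(Feed, Heat) + 3  [with Feed=6, Heat=16]  = 9.
Change = 6 − 9 = -3.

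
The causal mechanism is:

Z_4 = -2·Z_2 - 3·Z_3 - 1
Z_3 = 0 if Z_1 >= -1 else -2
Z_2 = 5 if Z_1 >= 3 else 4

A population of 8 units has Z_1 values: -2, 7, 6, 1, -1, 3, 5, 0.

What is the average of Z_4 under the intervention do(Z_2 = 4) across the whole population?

-8.25

The intervention sets Z_2=4 in all 8 units regardless of Z_1. Recomputing Z_4 per unit gives -3, -9, -9, -9, -9, -9, -9, -9; average -8.25.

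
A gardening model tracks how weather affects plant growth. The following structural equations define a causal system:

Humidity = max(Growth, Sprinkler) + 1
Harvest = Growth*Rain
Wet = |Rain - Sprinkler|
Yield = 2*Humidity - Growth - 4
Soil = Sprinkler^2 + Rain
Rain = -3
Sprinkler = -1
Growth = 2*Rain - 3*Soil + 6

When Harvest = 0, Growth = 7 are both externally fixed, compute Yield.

5

Under do(Harvest = 0, Growth = 7), each intervened variable's structural equation is replaced by its fixed value.
Humidity = max(Growth, Sprinkler) + 1  [with Growth=7, Sprinkler=-1]  = 8
Yield = 2*Humidity - Growth - 4  [with Humidity=8, Growth=7]  = 5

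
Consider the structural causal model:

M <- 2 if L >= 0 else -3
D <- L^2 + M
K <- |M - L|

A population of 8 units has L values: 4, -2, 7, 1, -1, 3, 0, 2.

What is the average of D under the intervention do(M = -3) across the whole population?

7.5

Every unit gets M=-3 under the intervention. D values become 13, 1, 46, -2, -2, 6, -3, 1; E[D|do(M=-3)] = 7.5.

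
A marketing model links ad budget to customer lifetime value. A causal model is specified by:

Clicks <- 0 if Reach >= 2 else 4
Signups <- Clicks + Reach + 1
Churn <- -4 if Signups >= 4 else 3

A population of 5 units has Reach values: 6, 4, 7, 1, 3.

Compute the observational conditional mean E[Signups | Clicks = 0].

6

E[Signups|Clicks=0] averages over only the 4 units with Clicks=0 (Reach = 6, 4, 7, 3): Signups = 7, 5, 8, 4, mean 6.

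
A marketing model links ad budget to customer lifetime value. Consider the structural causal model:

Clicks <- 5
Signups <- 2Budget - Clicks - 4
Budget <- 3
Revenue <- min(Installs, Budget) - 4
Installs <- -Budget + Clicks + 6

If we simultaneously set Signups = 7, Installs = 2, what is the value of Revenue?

-2

The joint intervention fixes Signups = 7, Installs = 2, removing each variable's own equation.
Revenue = min(Installs, Budget) - 4  [with Installs=2, Budget=3]  = -2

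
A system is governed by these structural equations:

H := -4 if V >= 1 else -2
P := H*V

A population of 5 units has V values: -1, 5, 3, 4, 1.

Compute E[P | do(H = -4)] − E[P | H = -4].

Every unit gets H=-4 under the intervention. P values become 4, -20, -12, -16, -4; E[P|do(H=-4)] = -9.6.
Conditioning on H=-4 selects the 4 unit(s) with V ∈ {5, 3, 4, 1}. Their P values: -20, -12, -16, -4. Mean = -13.
Difference = -9.6 − (-13) = 3.4.

3.4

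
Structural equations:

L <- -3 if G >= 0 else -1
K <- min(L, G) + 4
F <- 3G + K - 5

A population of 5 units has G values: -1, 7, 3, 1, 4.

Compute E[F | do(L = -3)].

4.4

The intervention sets L=-3 in all 5 units regardless of G. Recomputing F per unit gives -7, 17, 5, -1, 8; average 4.4.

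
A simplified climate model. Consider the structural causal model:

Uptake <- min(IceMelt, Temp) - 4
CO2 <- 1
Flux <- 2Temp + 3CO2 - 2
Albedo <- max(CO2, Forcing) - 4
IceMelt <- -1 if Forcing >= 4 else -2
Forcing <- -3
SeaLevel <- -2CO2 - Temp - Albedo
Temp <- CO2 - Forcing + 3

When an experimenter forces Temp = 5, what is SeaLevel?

The intervention breaks the incoming arrows to Temp: Temp <- CO2 - Forcing + 3 no longer applies, and Temp = 5.
Albedo = max(CO2, Forcing) - 4  [with CO2=1, Forcing=-3]  = -3
SeaLevel = -2CO2 - Temp - Albedo  [with CO2=1, Temp=5, Albedo=-3]  = -4

-4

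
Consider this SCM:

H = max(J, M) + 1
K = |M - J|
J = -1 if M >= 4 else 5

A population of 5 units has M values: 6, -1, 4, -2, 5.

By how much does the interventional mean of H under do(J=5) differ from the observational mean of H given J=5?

0.2

The intervention sets J=5 in all 5 units regardless of M. Recomputing H per unit gives 7, 6, 6, 6, 6; average 6.2.
Observing J=5 restricts to units where J's equation naturally yields 5: M ∈ {-1, -2}. In that subpopulation H = 6, 6, mean 6.
Difference = 6.2 − 6 = 0.2.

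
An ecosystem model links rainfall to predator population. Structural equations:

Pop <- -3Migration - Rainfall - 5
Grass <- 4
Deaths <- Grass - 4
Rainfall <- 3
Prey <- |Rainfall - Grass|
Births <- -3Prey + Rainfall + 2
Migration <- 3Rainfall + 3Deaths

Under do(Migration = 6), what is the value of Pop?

-26

Intervening sets Migration = 6 and removes its equation (Migration <- 3Rainfall + 3Deaths).
Pop = -3Migration - Rainfall - 5  [with Migration=6, Rainfall=3]  = -26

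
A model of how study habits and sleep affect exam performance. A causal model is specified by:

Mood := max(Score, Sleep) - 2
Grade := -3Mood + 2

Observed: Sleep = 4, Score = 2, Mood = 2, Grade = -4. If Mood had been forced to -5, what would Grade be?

17

The intervention breaks the incoming arrows to Mood: Mood := max(Score, Sleep) - 2 no longer applies, and Mood = -5.
Grade = -3Mood + 2  [with Mood=-5]  = 17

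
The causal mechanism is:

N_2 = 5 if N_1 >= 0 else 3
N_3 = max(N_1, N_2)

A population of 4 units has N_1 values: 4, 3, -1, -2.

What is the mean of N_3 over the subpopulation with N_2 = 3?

3

Observing N_2=3 restricts to units where N_2's equation naturally yields 3: N_1 ∈ {-1, -2}. In that subpopulation N_3 = 3, 3, mean 3.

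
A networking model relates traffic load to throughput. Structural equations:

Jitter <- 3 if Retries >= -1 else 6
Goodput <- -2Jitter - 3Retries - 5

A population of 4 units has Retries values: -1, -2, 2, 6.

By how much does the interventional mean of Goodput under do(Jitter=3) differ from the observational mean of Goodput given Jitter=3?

The intervention sets Jitter=3 in all 4 units regardless of Retries. Recomputing Goodput per unit gives -8, -5, -17, -29; average -14.75.
Observing Jitter=3 restricts to units where Jitter's equation naturally yields 3: Retries ∈ {-1, 2, 6}. In that subpopulation Goodput = -8, -17, -29, mean -18.
Difference = -14.75 − (-18) = 3.25.

3.25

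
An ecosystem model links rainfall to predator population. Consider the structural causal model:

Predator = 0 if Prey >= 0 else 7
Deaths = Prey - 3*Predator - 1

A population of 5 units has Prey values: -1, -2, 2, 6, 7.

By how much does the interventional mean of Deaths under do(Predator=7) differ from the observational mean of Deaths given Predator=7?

3.9

Under do(Predator=7), Predator's equation is replaced by Predator=7 for every unit. Per-unit Deaths: -23, -24, -20, -16, -15. Mean = -19.6.
E[Deaths|Predator=7] averages over only the 2 units with Predator=7 (Prey = -1, -2): Deaths = -23, -24, mean -23.5.
Difference = -19.6 − (-23.5) = 3.9.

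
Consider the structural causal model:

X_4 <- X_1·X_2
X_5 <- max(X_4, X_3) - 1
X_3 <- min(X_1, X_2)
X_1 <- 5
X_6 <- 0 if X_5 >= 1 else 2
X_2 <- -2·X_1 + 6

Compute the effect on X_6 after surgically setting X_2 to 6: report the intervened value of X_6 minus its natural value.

Under do(X_2=6), the mechanism X_2 <- -2·X_1 + 6 is discarded; X_2 is fixed at 6.
X_3 = min(X_1, X_2)  [with X_1=5, X_2=6]  = 5
X_4 = X_1·X_2  [with X_1=5, X_2=6]  = 30
X_5 = max(X_4, X_3) - 1  [with X_4=30, X_3=5]  = 29
X_6 = 0 if X_5 >= 1 else 2  [with X_5=29]  = 0
Without intervention: X_2 = -2·X_1 + 6  [with X_1=5]  = -4; X_3 = min(X_1, X_2)  [with X_1=5, X_2=-4]  = -4; X_4 = X_1·X_2  [with X_1=5, X_2=-4]  = -20; X_5 = max(X_4, X_3) - 1  [with X_4=-20, X_3=-4]  = -5; X_6 = 0 if X_5 >= 1 else 2  [with X_5=-5]  = 2.
Change = 0 − 2 = -2.

-2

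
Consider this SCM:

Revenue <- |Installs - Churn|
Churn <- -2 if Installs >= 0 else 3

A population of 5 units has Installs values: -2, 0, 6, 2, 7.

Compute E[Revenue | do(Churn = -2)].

do(Churn=-2) breaks Churn's dependence on Installs. With Churn=-2 fixed, Revenue across the units is 0, 2, 8, 4, 9, mean 4.6.

4.6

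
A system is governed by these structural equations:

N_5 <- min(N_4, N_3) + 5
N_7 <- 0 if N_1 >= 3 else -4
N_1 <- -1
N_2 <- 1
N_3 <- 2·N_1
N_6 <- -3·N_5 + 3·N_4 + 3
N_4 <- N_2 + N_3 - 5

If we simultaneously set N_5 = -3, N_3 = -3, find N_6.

-9

The joint intervention fixes N_5 = -3, N_3 = -3, removing each variable's own equation.
N_4 = N_2 + N_3 - 5  [with N_2=1, N_3=-3]  = -7
N_6 = -3·N_5 + 3·N_4 + 3  [with N_5=-3, N_4=-7]  = -9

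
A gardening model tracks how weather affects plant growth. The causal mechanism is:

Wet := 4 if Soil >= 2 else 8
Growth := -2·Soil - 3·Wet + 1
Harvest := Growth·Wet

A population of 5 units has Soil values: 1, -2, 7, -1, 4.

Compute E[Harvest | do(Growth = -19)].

do(Growth=-19) breaks Growth's dependence on Soil. With Growth=-19 fixed, Harvest across the units is -152, -152, -76, -152, -76, mean -121.6.

-121.6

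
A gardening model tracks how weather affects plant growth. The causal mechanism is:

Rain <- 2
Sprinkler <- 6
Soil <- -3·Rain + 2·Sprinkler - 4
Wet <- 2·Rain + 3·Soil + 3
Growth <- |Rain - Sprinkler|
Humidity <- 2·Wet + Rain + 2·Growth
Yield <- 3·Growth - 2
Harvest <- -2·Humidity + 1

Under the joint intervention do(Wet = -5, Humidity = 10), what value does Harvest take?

-19

Under do(Wet = -5, Humidity = 10), each intervened variable's structural equation is replaced by its fixed value.
Harvest = -2·Humidity + 1  [with Humidity=10]  = -19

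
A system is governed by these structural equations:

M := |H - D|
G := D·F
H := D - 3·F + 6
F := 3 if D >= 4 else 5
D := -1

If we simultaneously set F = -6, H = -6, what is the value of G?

Setting F = -6, H = -6 by intervention discards those variables' equations.
G = D·F  [with D=-1, F=-6]  = 6

6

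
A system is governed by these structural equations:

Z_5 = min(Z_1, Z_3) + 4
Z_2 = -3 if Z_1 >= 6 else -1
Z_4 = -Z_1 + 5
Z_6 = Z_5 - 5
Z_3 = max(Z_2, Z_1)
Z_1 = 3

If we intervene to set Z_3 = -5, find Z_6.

The intervention breaks the incoming arrows to Z_3: Z_3 = max(Z_2, Z_1) no longer applies, and Z_3 = -5.
Z_5 = min(Z_1, Z_3) + 4  [with Z_1=3, Z_3=-5]  = -1
Z_6 = Z_5 - 5  [with Z_5=-1]  = -6

-6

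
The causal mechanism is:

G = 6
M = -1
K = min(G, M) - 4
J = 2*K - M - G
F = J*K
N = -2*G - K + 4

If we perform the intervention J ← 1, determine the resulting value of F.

-5

Intervening sets J = 1 and removes its equation (J = 2*K - M - G).
K = min(G, M) - 4  [with G=6, M=-1]  = -5
F = J*K  [with J=1, K=-5]  = -5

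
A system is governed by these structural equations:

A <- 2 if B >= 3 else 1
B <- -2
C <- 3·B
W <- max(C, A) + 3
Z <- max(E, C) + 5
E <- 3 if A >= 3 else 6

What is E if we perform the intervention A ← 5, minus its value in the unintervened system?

The intervention breaks the incoming arrows to A: A <- 2 if B >= 3 else 1 no longer applies, and A = 5.
E = 3 if A >= 3 else 6  [with A=5]  = 3
Without intervention: A = 2 if B >= 3 else 1  [with B=-2]  = 1; E = 3 if A >= 3 else 6  [with A=1]  = 6.
Change = 3 − 6 = -3.

-3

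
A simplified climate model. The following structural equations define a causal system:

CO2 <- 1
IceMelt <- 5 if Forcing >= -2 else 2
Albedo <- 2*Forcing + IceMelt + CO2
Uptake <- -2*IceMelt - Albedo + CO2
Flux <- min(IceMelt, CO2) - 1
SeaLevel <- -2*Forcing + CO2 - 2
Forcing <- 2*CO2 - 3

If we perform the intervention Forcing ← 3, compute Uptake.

-21

Under do(Forcing=3), the mechanism Forcing <- 2*CO2 - 3 is discarded; Forcing is fixed at 3.
IceMelt = 5 if Forcing >= -2 else 2  [with Forcing=3]  = 5
Albedo = 2*Forcing + IceMelt + CO2  [with Forcing=3, IceMelt=5, CO2=1]  = 12
Uptake = -2*IceMelt - Albedo + CO2  [with IceMelt=5, Albedo=12, CO2=1]  = -21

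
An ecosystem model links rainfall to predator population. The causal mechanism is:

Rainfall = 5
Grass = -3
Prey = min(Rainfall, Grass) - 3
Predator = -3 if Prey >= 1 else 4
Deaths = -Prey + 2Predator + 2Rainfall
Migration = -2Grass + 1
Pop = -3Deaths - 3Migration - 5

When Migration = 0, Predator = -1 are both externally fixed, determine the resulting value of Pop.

-47

Under do(Migration = 0, Predator = -1), each intervened variable's structural equation is replaced by its fixed value.
Prey = min(Rainfall, Grass) - 3  [with Rainfall=5, Grass=-3]  = -6
Deaths = -Prey + 2Predator + 2Rainfall  [with Prey=-6, Predator=-1, Rainfall=5]  = 14
Pop = -3Deaths - 3Migration - 5  [with Deaths=14, Migration=0]  = -47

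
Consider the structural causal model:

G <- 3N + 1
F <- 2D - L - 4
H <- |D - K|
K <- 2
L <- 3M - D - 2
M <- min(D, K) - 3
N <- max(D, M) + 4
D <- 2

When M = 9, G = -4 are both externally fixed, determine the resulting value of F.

-23

The joint intervention fixes M = 9, G = -4, removing each variable's own equation.
L = 3M - D - 2  [with M=9, D=2]  = 23
F = 2D - L - 4  [with D=2, L=23]  = -23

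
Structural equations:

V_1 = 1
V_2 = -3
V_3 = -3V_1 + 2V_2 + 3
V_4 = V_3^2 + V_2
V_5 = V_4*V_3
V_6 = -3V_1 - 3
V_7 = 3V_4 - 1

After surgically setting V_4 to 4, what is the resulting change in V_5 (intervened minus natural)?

Intervening sets V_4 = 4 and removes its equation (V_4 = V_3^2 + V_2).
V_3 = -3V_1 + 2V_2 + 3  [with V_1=1, V_2=-3]  = -6
V_5 = V_4*V_3  [with V_4=4, V_3=-6]  = -24
Without intervention: V_3 = -3V_1 + 2V_2 + 3  [with V_1=1, V_2=-3]  = -6; V_4 = V_3^2 + V_2  [with V_3=-6, V_2=-3]  = 33; V_5 = V_4*V_3  [with V_4=33, V_3=-6]  = -198.
Change = -24 − (-198) = 174.

174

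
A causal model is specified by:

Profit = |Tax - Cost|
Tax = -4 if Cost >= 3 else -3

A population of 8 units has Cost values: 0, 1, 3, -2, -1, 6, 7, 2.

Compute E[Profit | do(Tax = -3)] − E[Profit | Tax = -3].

Under do(Tax=-3), Tax's equation is replaced by Tax=-3 for every unit. Per-unit Profit: 3, 4, 6, 1, 2, 9, 10, 5. Mean = 5.
Observing Tax=-3 restricts to units where Tax's equation naturally yields -3: Cost ∈ {0, 1, -2, -1, 2}. In that subpopulation Profit = 3, 4, 1, 2, 5, mean 3.
Difference = 5 − 3 = 2.

2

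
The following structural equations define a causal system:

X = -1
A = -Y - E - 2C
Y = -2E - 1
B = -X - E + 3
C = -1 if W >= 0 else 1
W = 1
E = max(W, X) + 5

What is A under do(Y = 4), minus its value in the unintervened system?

-17

Intervening sets Y = 4 and removes its equation (Y = -2E - 1).
E = max(W, X) + 5  [with W=1, X=-1]  = 6
C = -1 if W >= 0 else 1  [with W=1]  = -1
A = -Y - E - 2C  [with Y=4, E=6, C=-1]  = -8
Without intervention: E = max(W, X) + 5  [with W=1, X=-1]  = 6; C = -1 if W >= 0 else 1  [with W=1]  = -1; Y = -2E - 1  [with E=6]  = -13; A = -Y - E - 2C  [with Y=-13, E=6, C=-1]  = 9.
Change = -8 − 9 = -17.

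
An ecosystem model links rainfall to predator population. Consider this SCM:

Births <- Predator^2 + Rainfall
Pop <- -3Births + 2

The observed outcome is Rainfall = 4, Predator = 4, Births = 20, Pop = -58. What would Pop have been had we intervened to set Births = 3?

-7

The intervention breaks the incoming arrows to Births: Births <- Predator^2 + Rainfall no longer applies, and Births = 3.
Pop = -3Births + 2  [with Births=3]  = -7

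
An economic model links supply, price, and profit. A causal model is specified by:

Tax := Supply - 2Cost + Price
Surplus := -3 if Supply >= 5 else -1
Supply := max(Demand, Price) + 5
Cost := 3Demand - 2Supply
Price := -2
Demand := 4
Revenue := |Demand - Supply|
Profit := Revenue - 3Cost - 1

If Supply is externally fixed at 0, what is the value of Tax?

-26

The intervention breaks the incoming arrows to Supply: Supply := max(Demand, Price) + 5 no longer applies, and Supply = 0.
Cost = 3Demand - 2Supply  [with Demand=4, Supply=0]  = 12
Tax = Supply - 2Cost + Price  [with Supply=0, Cost=12, Price=-2]  = -26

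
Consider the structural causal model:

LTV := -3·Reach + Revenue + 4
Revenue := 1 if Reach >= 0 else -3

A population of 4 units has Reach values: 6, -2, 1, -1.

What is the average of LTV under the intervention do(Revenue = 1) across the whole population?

Every unit gets Revenue=1 under the intervention. LTV values become -13, 11, 2, 8; E[LTV|do(Revenue=1)] = 2.

2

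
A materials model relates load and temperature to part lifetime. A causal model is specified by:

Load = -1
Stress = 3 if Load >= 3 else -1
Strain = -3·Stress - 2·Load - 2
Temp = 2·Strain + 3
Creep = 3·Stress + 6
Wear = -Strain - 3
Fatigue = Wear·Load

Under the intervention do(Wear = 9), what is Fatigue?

Intervening sets Wear = 9 and removes its equation (Wear = -Strain - 3).
Fatigue = Wear·Load  [with Wear=9, Load=-1]  = -9

-9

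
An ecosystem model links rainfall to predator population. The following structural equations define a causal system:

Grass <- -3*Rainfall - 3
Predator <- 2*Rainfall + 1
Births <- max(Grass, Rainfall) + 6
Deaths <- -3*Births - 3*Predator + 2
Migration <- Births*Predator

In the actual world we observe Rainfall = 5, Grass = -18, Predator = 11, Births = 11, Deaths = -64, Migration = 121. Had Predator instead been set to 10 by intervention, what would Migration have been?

110

The intervention breaks the incoming arrows to Predator: Predator <- 2*Rainfall + 1 no longer applies, and Predator = 10.
Grass = -3*Rainfall - 3  [with Rainfall=5]  = -18
Births = max(Grass, Rainfall) + 6  [with Grass=-18, Rainfall=5]  = 11
Migration = Births*Predator  [with Births=11, Predator=10]  = 110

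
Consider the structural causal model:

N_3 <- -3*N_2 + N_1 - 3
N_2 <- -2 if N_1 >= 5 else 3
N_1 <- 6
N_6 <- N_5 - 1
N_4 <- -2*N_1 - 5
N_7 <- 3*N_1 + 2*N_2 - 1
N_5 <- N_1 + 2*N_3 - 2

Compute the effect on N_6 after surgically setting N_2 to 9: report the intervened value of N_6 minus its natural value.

-66

Under do(N_2=9), the mechanism N_2 <- -2 if N_1 >= 5 else 3 is discarded; N_2 is fixed at 9.
N_3 = -3*N_2 + N_1 - 3  [with N_2=9, N_1=6]  = -24
N_5 = N_1 + 2*N_3 - 2  [with N_1=6, N_3=-24]  = -44
N_6 = N_5 - 1  [with N_5=-44]  = -45
Without intervention: N_2 = -2 if N_1 >= 5 else 3  [with N_1=6]  = -2; N_3 = -3*N_2 + N_1 - 3  [with N_2=-2, N_1=6]  = 9; N_5 = N_1 + 2*N_3 - 2  [with N_1=6, N_3=9]  = 22; N_6 = N_5 - 1  [with N_5=22]  = 21.
Change = -45 − 21 = -66.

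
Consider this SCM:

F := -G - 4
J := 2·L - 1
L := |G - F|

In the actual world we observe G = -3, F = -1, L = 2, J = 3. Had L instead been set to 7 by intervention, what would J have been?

The intervention breaks the incoming arrows to L: L := |G - F| no longer applies, and L = 7.
J = 2·L - 1  [with L=7]  = 13

13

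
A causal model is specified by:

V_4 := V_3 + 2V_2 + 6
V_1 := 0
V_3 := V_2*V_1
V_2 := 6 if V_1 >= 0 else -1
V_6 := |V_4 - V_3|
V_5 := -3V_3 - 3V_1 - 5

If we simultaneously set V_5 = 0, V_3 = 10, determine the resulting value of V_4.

Under do(V_5 = 0, V_3 = 10), each intervened variable's structural equation is replaced by its fixed value.
V_2 = 6 if V_1 >= 0 else -1  [with V_1=0]  = 6
V_4 = V_3 + 2V_2 + 6  [with V_3=10, V_2=6]  = 28

28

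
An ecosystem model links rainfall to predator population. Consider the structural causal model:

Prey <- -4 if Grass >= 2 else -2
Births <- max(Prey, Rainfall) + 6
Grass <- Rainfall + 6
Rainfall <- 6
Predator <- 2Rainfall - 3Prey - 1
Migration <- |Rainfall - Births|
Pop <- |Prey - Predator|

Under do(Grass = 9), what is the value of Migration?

6

Under do(Grass=9), the mechanism Grass <- Rainfall + 6 is discarded; Grass is fixed at 9.
Prey = -4 if Grass >= 2 else -2  [with Grass=9]  = -4
Births = max(Prey, Rainfall) + 6  [with Prey=-4, Rainfall=6]  = 12
Migration = |Rainfall - Births|  [with Rainfall=6, Births=12]  = 6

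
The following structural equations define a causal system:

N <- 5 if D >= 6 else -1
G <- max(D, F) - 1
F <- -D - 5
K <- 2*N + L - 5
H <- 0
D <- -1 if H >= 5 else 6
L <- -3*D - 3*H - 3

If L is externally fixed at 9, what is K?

The intervention breaks the incoming arrows to L: L <- -3*D - 3*H - 3 no longer applies, and L = 9.
D = -1 if H >= 5 else 6  [with H=0]  = 6
N = 5 if D >= 6 else -1  [with D=6]  = 5
K = 2*N + L - 5  [with N=5, L=9]  = 14

14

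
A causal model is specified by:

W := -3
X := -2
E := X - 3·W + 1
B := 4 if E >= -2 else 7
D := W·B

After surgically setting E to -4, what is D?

do(E=-4) replaces the equation E := X - 3·W + 1 with the constant E = -4.
B = 4 if E >= -2 else 7  [with E=-4]  = 7
D = W·B  [with W=-3, B=7]  = -21

-21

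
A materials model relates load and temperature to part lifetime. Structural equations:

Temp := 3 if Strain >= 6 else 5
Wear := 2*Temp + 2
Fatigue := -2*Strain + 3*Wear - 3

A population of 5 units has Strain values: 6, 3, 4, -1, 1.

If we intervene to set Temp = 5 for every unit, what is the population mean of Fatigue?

Every unit gets Temp=5 under the intervention. Fatigue values become 21, 27, 25, 35, 31; E[Fatigue|do(Temp=5)] = 27.8.

27.8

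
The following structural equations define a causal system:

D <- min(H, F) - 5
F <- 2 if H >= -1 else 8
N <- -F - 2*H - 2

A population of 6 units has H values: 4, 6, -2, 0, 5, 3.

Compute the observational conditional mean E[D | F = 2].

E[D|F=2] averages over only the 5 units with F=2 (H = 4, 6, 0, 5, 3): D = -3, -3, -5, -3, -3, mean -3.4.

-3.4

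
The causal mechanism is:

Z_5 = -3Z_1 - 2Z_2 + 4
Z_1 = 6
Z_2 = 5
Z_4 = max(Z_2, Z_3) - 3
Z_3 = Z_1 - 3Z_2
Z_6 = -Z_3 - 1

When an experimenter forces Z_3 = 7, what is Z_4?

The intervention breaks the incoming arrows to Z_3: Z_3 = Z_1 - 3Z_2 no longer applies, and Z_3 = 7.
Z_4 = max(Z_2, Z_3) - 3  [with Z_2=5, Z_3=7]  = 4

4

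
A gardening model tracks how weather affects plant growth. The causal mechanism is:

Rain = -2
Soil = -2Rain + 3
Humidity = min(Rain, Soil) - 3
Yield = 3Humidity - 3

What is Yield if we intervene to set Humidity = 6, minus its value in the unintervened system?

The intervention breaks the incoming arrows to Humidity: Humidity = min(Rain, Soil) - 3 no longer applies, and Humidity = 6.
Yield = 3Humidity - 3  [with Humidity=6]  = 15
Without intervention: Soil = -2Rain + 3  [with Rain=-2]  = 7; Humidity = min(Rain, Soil) - 3  [with Rain=-2, Soil=7]  = -5; Yield = 3Humidity - 3  [with Humidity=-5]  = -18.
Change = 15 − (-18) = 33.

33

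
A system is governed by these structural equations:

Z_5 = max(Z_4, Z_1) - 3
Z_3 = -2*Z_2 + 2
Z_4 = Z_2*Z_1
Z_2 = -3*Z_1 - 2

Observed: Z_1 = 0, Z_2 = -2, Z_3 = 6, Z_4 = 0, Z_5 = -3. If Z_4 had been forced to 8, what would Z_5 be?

Intervening sets Z_4 = 8 and removes its equation (Z_4 = Z_2*Z_1).
Z_5 = max(Z_4, Z_1) - 3  [with Z_4=8, Z_1=0]  = 5

5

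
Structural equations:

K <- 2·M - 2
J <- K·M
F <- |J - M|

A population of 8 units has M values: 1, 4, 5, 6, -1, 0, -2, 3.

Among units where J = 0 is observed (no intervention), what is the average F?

0.5

Observing J=0 restricts to units where J's equation naturally yields 0: M ∈ {1, 0}. In that subpopulation F = 1, 0, mean 0.5.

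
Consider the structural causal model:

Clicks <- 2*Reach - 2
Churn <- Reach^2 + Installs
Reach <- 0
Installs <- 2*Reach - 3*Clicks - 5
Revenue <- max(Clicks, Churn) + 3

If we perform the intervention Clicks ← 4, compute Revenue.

do(Clicks=4) replaces the equation Clicks <- 2*Reach - 2 with the constant Clicks = 4.
Installs = 2*Reach - 3*Clicks - 5  [with Reach=0, Clicks=4]  = -17
Churn = Reach^2 + Installs  [with Reach=0, Installs=-17]  = -17
Revenue = max(Clicks, Churn) + 3  [with Clicks=4, Churn=-17]  = 7

7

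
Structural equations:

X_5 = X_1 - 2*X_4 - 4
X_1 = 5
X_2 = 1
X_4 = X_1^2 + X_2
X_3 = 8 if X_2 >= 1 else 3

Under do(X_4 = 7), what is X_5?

Intervening sets X_4 = 7 and removes its equation (X_4 = X_1^2 + X_2).
X_5 = X_1 - 2*X_4 - 4  [with X_1=5, X_4=7]  = -13

-13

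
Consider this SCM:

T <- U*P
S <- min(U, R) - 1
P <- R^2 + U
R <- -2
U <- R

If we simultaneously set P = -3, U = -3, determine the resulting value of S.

The joint intervention fixes P = -3, U = -3, removing each variable's own equation.
S = min(U, R) - 1  [with U=-3, R=-2]  = -4

-4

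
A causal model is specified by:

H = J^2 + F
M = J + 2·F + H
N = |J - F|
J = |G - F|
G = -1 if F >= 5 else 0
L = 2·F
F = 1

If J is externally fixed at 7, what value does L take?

2

do(J=7) replaces the equation J = |G - F| with the constant J = 7.
L is not downstream of the intervention, so its value is determined by the original equations.
L = 2·F  [with F=1]  = 2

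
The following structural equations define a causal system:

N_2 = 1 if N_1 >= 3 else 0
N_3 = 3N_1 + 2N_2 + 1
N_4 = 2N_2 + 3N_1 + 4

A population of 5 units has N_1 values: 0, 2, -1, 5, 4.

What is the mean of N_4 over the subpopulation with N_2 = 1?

Observing N_2=1 restricts to units where N_2's equation naturally yields 1: N_1 ∈ {5, 4}. In that subpopulation N_4 = 21, 18, mean 19.5.

19.5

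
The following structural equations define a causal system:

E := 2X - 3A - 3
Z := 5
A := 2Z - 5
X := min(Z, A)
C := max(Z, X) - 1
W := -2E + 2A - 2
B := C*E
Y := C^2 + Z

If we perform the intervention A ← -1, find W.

do(A=-1) replaces the equation A := 2Z - 5 with the constant A = -1.
X = min(Z, A)  [with Z=5, A=-1]  = -1
E = 2X - 3A - 3  [with X=-1, A=-1]  = -2
W = -2E + 2A - 2  [with E=-2, A=-1]  = 0

0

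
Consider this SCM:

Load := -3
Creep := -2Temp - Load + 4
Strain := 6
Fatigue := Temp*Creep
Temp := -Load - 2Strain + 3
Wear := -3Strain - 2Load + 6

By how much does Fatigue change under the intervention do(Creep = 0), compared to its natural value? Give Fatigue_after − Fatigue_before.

Under do(Creep=0), the mechanism Creep := -2Temp - Load + 4 is discarded; Creep is fixed at 0.
Temp = -Load - 2Strain + 3  [with Load=-3, Strain=6]  = -6
Fatigue = Temp*Creep  [with Temp=-6, Creep=0]  = 0
Without intervention: Temp = -Load - 2Strain + 3  [with Load=-3, Strain=6]  = -6; Creep = -2Temp - Load + 4  [with Temp=-6, Load=-3]  = 19; Fatigue = Temp*Creep  [with Temp=-6, Creep=19]  = -114.
Change = 0 − (-114) = 114.

114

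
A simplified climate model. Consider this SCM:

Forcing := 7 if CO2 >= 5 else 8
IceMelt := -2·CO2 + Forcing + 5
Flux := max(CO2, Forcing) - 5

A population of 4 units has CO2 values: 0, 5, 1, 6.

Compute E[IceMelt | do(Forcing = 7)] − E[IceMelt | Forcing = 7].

5

Every unit gets Forcing=7 under the intervention. IceMelt values become 12, 2, 10, 0; E[IceMelt|do(Forcing=7)] = 6.
E[IceMelt|Forcing=7] averages over only the 2 units with Forcing=7 (CO2 = 5, 6): IceMelt = 2, 0, mean 1.
Difference = 6 − 1 = 5.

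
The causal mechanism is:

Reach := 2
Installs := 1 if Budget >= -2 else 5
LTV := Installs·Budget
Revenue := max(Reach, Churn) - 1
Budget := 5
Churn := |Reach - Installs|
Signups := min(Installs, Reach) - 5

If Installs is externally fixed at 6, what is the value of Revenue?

3

The intervention breaks the incoming arrows to Installs: Installs := 1 if Budget >= -2 else 5 no longer applies, and Installs = 6.
Churn = |Reach - Installs|  [with Reach=2, Installs=6]  = 4
Revenue = max(Reach, Churn) - 1  [with Reach=2, Churn=4]  = 3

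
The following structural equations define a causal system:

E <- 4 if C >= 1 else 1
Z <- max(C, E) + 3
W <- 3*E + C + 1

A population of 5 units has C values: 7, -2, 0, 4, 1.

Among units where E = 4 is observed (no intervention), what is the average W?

17

Observing E=4 restricts to units where E's equation naturally yields 4: C ∈ {7, 4, 1}. In that subpopulation W = 20, 17, 14, mean 17.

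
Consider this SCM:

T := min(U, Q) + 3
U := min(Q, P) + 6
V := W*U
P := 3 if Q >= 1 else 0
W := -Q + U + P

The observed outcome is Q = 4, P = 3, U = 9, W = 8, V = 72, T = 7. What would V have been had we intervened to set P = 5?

110

do(P=5) replaces the equation P := 3 if Q >= 1 else 0 with the constant P = 5.
U = min(Q, P) + 6  [with Q=4, P=5]  = 10
W = -Q + U + P  [with Q=4, U=10, P=5]  = 11
V = W*U  [with W=11, U=10]  = 110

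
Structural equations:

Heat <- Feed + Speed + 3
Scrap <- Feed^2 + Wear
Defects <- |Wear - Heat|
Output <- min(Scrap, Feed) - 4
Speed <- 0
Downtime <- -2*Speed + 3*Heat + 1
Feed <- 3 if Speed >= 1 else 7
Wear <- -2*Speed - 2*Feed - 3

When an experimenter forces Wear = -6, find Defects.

16

Intervening sets Wear = -6 and removes its equation (Wear <- -2*Speed - 2*Feed - 3).
Feed = 3 if Speed >= 1 else 7  [with Speed=0]  = 7
Heat = Feed + Speed + 3  [with Feed=7, Speed=0]  = 10
Defects = |Wear - Heat|  [with Wear=-6, Heat=10]  = 16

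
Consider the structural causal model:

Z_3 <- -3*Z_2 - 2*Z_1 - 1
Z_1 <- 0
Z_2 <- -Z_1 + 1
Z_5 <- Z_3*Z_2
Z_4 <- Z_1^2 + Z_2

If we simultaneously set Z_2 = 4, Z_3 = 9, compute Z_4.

Setting Z_2 = 4, Z_3 = 9 by intervention discards those variables' equations.
Z_4 = Z_1^2 + Z_2  [with Z_1=0, Z_2=4]  = 4

4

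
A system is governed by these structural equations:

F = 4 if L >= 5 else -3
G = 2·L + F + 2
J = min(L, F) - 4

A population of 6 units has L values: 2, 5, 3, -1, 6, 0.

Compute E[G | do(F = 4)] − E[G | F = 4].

The intervention sets F=4 in all 6 units regardless of L. Recomputing G per unit gives 10, 16, 12, 4, 18, 6; average 11.
E[G|F=4] averages over only the 2 units with F=4 (L = 5, 6): G = 16, 18, mean 17.
Difference = 11 − 17 = -6.

-6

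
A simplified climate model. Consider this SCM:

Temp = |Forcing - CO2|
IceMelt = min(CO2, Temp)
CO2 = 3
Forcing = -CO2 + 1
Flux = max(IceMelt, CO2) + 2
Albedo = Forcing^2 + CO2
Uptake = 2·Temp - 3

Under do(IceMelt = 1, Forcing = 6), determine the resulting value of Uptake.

3

Under do(IceMelt = 1, Forcing = 6), each intervened variable's structural equation is replaced by its fixed value.
Temp = |Forcing - CO2|  [with Forcing=6, CO2=3]  = 3
Uptake = 2·Temp - 3  [with Temp=3]  = 3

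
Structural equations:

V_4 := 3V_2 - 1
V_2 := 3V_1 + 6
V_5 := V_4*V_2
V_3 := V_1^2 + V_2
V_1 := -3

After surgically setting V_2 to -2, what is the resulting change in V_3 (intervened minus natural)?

1

The intervention breaks the incoming arrows to V_2: V_2 := 3V_1 + 6 no longer applies, and V_2 = -2.
V_3 = V_1^2 + V_2  [with V_1=-3, V_2=-2]  = 7
Without intervention: V_2 = 3V_1 + 6  [with V_1=-3]  = -3; V_3 = V_1^2 + V_2  [with V_1=-3, V_2=-3]  = 6.
Change = 7 − 6 = 1.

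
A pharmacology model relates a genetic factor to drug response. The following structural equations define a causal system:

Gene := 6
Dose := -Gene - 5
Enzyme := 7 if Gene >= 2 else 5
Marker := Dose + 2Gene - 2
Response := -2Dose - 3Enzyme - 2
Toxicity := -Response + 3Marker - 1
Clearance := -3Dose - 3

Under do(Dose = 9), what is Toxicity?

Under do(Dose=9), the mechanism Dose := -Gene - 5 is discarded; Dose is fixed at 9.
Enzyme = 7 if Gene >= 2 else 5  [with Gene=6]  = 7
Marker = Dose + 2Gene - 2  [with Dose=9, Gene=6]  = 19
Response = -2Dose - 3Enzyme - 2  [with Dose=9, Enzyme=7]  = -41
Toxicity = -Response + 3Marker - 1  [with Response=-41, Marker=19]  = 97

97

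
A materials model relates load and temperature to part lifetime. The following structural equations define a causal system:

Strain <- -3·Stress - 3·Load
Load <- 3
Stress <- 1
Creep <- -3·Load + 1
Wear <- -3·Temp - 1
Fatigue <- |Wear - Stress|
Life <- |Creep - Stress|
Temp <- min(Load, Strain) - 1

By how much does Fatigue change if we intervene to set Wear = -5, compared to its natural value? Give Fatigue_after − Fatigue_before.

-31

Intervening sets Wear = -5 and removes its equation (Wear <- -3·Temp - 1).
Fatigue = |Wear - Stress|  [with Wear=-5, Stress=1]  = 6
Without intervention: Strain = -3·Stress - 3·Load  [with Stress=1, Load=3]  = -12; Temp = min(Load, Strain) - 1  [with Load=3, Strain=-12]  = -13; Wear = -3·Temp - 1  [with Temp=-13]  = 38; Fatigue = |Wear - Stress|  [with Wear=38, Stress=1]  = 37.
Change = 6 − 37 = -31.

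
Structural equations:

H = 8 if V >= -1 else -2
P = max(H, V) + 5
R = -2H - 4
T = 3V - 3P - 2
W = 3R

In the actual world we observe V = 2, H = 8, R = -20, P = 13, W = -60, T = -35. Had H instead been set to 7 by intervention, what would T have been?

-32

Under do(H=7), the mechanism H = 8 if V >= -1 else -2 is discarded; H is fixed at 7.
P = max(H, V) + 5  [with H=7, V=2]  = 12
T = 3V - 3P - 2  [with V=2, P=12]  = -32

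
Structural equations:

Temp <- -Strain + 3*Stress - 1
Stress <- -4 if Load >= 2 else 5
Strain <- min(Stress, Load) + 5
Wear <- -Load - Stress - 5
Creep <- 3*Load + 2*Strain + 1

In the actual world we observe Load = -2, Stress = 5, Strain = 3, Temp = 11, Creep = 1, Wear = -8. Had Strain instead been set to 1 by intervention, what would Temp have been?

The intervention breaks the incoming arrows to Strain: Strain <- min(Stress, Load) + 5 no longer applies, and Strain = 1.
Stress = -4 if Load >= 2 else 5  [with Load=-2]  = 5
Temp = -Strain + 3*Stress - 1  [with Strain=1, Stress=5]  = 13

13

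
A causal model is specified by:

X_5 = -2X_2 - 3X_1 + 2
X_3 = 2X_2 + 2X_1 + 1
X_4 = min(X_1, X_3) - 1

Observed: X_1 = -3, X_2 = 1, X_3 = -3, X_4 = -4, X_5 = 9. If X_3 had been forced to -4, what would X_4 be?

The intervention breaks the incoming arrows to X_3: X_3 = 2X_2 + 2X_1 + 1 no longer applies, and X_3 = -4.
X_4 = min(X_1, X_3) - 1  [with X_1=-3, X_3=-4]  = -5

-5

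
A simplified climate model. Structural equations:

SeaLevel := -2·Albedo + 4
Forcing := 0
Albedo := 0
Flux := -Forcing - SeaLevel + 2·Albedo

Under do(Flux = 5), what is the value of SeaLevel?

4

Under do(Flux=5), the mechanism Flux := -Forcing - SeaLevel + 2·Albedo is discarded; Flux is fixed at 5.
Since SeaLevel is not a descendant of the intervened variable, it is unaffected.
SeaLevel = -2·Albedo + 4  [with Albedo=0]  = 4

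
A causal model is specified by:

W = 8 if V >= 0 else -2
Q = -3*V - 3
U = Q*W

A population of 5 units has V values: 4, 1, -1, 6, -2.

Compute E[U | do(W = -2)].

15.6

Every unit gets W=-2 under the intervention. U values become 30, 12, 0, 42, -6; E[U|do(W=-2)] = 15.6.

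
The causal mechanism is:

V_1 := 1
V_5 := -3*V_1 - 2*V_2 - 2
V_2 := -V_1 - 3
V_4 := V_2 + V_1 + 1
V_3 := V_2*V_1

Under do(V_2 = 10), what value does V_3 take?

10

The intervention breaks the incoming arrows to V_2: V_2 := -V_1 - 3 no longer applies, and V_2 = 10.
V_3 = V_2*V_1  [with V_2=10, V_1=1]  = 10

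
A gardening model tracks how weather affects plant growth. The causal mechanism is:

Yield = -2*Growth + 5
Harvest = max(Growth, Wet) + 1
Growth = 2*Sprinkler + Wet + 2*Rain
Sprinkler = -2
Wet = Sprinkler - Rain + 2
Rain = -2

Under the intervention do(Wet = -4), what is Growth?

-12

The intervention breaks the incoming arrows to Wet: Wet = Sprinkler - Rain + 2 no longer applies, and Wet = -4.
Growth = 2*Sprinkler + Wet + 2*Rain  [with Sprinkler=-2, Wet=-4, Rain=-2]  = -12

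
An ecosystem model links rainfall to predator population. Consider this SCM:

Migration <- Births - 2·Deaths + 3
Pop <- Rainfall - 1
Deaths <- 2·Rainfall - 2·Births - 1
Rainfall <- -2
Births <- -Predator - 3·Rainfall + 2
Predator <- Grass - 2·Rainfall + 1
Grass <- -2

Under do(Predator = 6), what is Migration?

The intervention breaks the incoming arrows to Predator: Predator <- Grass - 2·Rainfall + 1 no longer applies, and Predator = 6.
Births = -Predator - 3·Rainfall + 2  [with Predator=6, Rainfall=-2]  = 2
Deaths = 2·Rainfall - 2·Births - 1  [with Rainfall=-2, Births=2]  = -9
Migration = Births - 2·Deaths + 3  [with Births=2, Deaths=-9]  = 23

23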